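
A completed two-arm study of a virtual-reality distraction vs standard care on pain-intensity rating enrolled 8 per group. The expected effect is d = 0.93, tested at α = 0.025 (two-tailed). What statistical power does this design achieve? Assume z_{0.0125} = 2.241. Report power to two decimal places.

power ≈ 0.35

For two equal groups, power = Φ(d·√(n/2) − z_{α/2}).
d·√(n/2) = 0.93 × √(8/2) = 0.93 × 2.000 = 1.860.
z_β = 1.860 − 2.241 = -0.381.
Power = Φ(-0.381) = 0.352.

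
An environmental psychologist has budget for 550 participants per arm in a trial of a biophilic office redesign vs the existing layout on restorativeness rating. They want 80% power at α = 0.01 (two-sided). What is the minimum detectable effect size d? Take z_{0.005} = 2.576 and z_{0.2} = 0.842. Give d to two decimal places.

d_min ≈ 0.21

For two independent groups of n = 550 each: d_min = (z_{α/2} + z_β)·√(2/n).
z-sum = 2.576 + 0.842 = 3.418.
d_min = 3.418 × √(2/550) = 3.418 × 0.0603 = 0.206.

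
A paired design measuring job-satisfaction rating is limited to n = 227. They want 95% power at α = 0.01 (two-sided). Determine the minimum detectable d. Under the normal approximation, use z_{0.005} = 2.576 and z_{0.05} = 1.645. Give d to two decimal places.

For a single sample (or paired design) of n = 227: d_min = (z_{α/2} + z_β)/√n.
z-sum = 2.576 + 1.645 = 4.221.
d_min = 4.221 / √227 = 4.221 / 15.067 = 0.280.

d_min ≈ 0.28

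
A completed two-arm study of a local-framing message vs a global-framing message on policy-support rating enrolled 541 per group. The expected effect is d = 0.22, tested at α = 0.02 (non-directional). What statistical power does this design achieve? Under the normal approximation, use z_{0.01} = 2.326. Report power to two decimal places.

For two equal groups, power = Φ(d·√(n/2) − z_{α/2}).
d·√(n/2) = 0.22 × √(541/2) = 0.22 × 16.447 = 3.618.
z_β = 3.618 − 2.326 = 1.292.
Power = Φ(1.292) = 0.902.

power ≈ 0.90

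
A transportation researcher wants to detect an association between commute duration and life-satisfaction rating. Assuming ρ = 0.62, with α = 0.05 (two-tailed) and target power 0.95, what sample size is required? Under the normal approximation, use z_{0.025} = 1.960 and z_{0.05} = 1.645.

Fisher's z: C = ½·ln((1+r)/(1−r)) = ½·ln(4.2632) = 0.7250.
n = ((z_{α/2} + z_β)/C)² + 3.
(1.960 + 1.645) / 0.7250 = 3.605 / 0.7250 = 4.972.
n = 4.972² + 3 = 24.72 + 3 = 27.7.
Round up.

n = 28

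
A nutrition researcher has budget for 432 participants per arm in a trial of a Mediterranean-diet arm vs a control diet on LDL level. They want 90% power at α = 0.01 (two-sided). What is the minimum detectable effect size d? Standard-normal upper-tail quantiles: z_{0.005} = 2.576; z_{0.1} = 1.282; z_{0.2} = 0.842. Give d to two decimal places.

For two independent groups of n = 432 each: d_min = (z_{α/2} + z_β)·√(2/n).
z-sum = 2.576 + 1.282 = 3.858.
d_min = 3.858 × √(2/432) = 3.858 × 0.0680 = 0.263.

d_min ≈ 0.26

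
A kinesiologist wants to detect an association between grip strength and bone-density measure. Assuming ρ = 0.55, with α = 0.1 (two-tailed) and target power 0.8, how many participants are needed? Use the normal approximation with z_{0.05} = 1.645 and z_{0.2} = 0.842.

Fisher's z: C = ½·ln((1+r)/(1−r)) = ½·ln(3.4444) = 0.6184.
n = ((z_{α/2} + z_β)/C)² + 3.
(1.645 + 0.842) / 0.6184 = 2.487 / 0.6184 = 4.022.
n = 4.022² + 3 = 16.17 + 3 = 19.2.
Round up.

n = 20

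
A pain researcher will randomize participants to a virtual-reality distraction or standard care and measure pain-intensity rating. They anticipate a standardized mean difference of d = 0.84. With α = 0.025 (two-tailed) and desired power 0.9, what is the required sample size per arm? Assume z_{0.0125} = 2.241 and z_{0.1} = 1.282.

n = 36 per group

For two independent groups with equal n: n = 2·((z_{α/2} + z_β) / d)².
z_{α/2} + z_β = 2.241 + 1.282 = 3.523.
n = 2 × (3.523 / 0.84)² = 2 × 4.194² = 2 × 17.59 = 35.2.
Round up to the next whole participant.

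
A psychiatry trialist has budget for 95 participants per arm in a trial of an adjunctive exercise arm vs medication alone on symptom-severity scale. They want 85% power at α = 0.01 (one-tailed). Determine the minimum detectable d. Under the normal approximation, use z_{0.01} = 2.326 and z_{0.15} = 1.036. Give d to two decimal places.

d_min ≈ 0.49

For two independent groups of n = 95 each: d_min = (z_{α} + z_β)·√(2/n).
z-sum = 2.326 + 1.036 = 3.362.
d_min = 3.362 × √(2/95) = 3.362 × 0.1451 = 0.488.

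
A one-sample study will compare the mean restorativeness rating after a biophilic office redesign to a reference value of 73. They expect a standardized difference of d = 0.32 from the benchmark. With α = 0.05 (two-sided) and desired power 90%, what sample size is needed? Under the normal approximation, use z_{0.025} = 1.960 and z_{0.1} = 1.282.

For a one-sample test: n = ((z_{α/2} + z_β) / d)².
z_{α/2} + z_β = 1.960 + 1.282 = 3.242.
n = (3.242 / 0.32)² = 10.131² = 102.64.
Round up.

n = 103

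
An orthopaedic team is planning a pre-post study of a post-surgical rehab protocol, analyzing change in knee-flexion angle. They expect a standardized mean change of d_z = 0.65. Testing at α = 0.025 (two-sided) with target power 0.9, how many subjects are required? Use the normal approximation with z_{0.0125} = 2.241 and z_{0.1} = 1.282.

n = 30 pairs

For a paired (one-sample on differences) test: n = ((z_{α/2} + z_β) / d)².
z_{α/2} + z_β = 2.241 + 1.282 = 3.523.
n = (3.523 / 0.65)² = 5.420² = 29.38.
Round up.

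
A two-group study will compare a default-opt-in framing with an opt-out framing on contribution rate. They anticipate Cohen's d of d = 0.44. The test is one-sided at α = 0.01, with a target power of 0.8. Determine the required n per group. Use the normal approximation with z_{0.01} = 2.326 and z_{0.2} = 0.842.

For two independent groups with equal n: n = 2·((z_{α} + z_β) / d)².
z_{α} + z_β = 2.326 + 0.842 = 3.168.
n = 2 × (3.168 / 0.44)² = 2 × 7.200² = 2 × 51.84 = 103.7.
Round up to the next whole participant.

n = 104 per group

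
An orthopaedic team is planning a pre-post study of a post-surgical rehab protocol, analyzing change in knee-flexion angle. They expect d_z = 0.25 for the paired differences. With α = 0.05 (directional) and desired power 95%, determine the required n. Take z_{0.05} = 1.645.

n = 174 pairs

For a paired (one-sample on differences) test: n = ((z_{α} + z_β) / d)².
z_{α} + z_β = 1.645 + 1.645 = 3.290.
n = (3.290 / 0.25)² = 13.160² = 173.19.
Round up.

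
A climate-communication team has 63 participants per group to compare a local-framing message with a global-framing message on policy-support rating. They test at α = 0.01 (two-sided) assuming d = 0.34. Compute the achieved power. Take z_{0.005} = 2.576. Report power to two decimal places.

For two equal groups, power = Φ(d·√(n/2) − z_{α/2}).
d·√(n/2) = 0.34 × √(63/2) = 0.34 × 5.612 = 1.908.
z_β = 1.908 − 2.576 = -0.668.
Power = Φ(-0.668) = 0.252.

power ≈ 0.25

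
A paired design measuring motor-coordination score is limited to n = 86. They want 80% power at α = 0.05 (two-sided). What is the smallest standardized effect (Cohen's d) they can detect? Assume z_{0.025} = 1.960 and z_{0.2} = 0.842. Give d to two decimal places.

For a single sample (or paired design) of n = 86: d_min = (z_{α/2} + z_β)/√n.
z-sum = 1.960 + 0.842 = 2.802.
d_min = 2.802 / √86 = 2.802 / 9.274 = 0.302.

d_min ≈ 0.30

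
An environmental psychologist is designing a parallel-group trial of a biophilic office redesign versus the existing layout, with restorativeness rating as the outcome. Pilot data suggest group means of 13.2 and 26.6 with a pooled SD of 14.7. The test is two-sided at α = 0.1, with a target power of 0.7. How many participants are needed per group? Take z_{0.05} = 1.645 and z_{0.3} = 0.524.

Cohen's d = |M₁ − M₂| / SD_pooled = |13.2 − 26.6| / 14.7 = 13.4 / 14.7 = 0.912.
For two independent groups with equal n: n = 2·((z_{α/2} + z_β) / d)².
z_{α/2} + z_β = 1.645 + 0.524 = 2.169.
n = 2 × (2.169 / 0.912)² = 2 × 2.378² = 2 × 5.66 = 11.3.
Round up to the next whole participant.

n = 12 per group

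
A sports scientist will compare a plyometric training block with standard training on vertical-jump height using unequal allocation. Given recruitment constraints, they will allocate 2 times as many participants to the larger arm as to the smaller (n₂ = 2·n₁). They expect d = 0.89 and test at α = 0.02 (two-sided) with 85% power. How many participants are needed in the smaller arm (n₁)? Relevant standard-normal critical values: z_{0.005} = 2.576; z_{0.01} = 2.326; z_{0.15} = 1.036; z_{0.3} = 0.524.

With allocation ratio k = n₂/n₁ = 2, Var(x̄₁−x̄₂) = σ²(1/n₁ + 1/(k·n₁)) = σ²·(k+1)/(k·n₁).
So n₁ = (1 + 1/k)·((z_{α/2} + z_β)/d)² = 1.500 × (3.362/0.89)².
n₁ = 1.500 × 14.27 = 21.4.
Round up: n₁ = 22, giving n₂ = 2 × 22 = 44.

n₁ = 22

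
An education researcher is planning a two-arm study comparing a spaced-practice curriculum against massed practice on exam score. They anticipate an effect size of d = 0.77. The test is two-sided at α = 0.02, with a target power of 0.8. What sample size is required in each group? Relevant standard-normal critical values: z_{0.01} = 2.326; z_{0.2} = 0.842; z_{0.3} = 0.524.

For two independent groups with equal n: n = 2·((z_{α/2} + z_β) / d)².
z_{α/2} + z_β = 2.326 + 0.842 = 3.168.
n = 2 × (3.168 / 0.77)² = 2 × 4.114² = 2 × 16.93 = 33.9.
Round up to the next whole participant.

n = 34 per group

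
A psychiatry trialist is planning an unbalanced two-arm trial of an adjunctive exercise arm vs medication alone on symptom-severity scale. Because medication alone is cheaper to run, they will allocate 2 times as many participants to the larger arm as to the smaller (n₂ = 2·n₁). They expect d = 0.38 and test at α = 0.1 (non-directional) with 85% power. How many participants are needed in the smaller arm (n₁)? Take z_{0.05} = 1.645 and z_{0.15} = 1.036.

With allocation ratio k = n₂/n₁ = 2, Var(x̄₁−x̄₂) = σ²(1/n₁ + 1/(k·n₁)) = σ²·(k+1)/(k·n₁).
So n₁ = (1 + 1/k)·((z_{α/2} + z_β)/d)² = 1.500 × (2.681/0.38)².
n₁ = 1.500 × 49.78 = 74.7.
Round up: n₁ = 75, giving n₂ = 2 × 75 = 150.

n₁ = 75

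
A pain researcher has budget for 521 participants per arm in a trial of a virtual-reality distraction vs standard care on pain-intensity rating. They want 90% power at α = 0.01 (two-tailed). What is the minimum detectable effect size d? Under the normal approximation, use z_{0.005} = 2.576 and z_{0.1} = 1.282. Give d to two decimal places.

d_min ≈ 0.24

For two independent groups of n = 521 each: d_min = (z_{α/2} + z_β)·√(2/n).
z-sum = 2.576 + 1.282 = 3.858.
d_min = 3.858 × √(2/521) = 3.858 × 0.0620 = 0.239.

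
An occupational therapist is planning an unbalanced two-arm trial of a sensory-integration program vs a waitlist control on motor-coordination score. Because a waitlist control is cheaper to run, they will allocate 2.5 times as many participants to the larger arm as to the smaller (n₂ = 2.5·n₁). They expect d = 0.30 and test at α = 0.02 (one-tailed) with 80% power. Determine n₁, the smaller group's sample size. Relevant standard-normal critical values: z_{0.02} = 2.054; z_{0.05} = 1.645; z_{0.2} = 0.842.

n₁ = 131

With allocation ratio k = n₂/n₁ = 2.5, Var(x̄₁−x̄₂) = σ²(1/n₁ + 1/(k·n₁)) = σ²·(k+1)/(k·n₁).
So n₁ = (1 + 1/k)·((z_{α} + z_β)/d)² = 1.400 × (2.896/0.30)².
n₁ = 1.400 × 93.19 = 130.5.
Round up: n₁ = 131, giving n₂ = ⌈2.5 × 131⌉ = ⌈327.5⌉ = 328.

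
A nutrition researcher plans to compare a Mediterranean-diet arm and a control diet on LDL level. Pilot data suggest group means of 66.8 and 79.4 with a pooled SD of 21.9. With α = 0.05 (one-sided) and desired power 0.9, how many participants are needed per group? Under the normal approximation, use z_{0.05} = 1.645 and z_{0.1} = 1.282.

n = 52 per group

Cohen's d = |M₁ − M₂| / SD_pooled = |66.8 − 79.4| / 21.9 = 12.6 / 21.9 = 0.575.
For two independent groups with equal n: n = 2·((z_{α} + z_β) / d)².
z_{α} + z_β = 1.645 + 1.282 = 2.927.
n = 2 × (2.927 / 0.575)² = 2 × 5.090² = 2 × 25.91 = 51.8.
Round up to the next whole participant.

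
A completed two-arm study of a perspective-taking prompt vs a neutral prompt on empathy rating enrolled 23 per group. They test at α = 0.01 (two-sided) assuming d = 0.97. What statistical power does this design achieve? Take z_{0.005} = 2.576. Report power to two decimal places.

power ≈ 0.76

For two equal groups, power = Φ(d·√(n/2) − z_{α/2}).
d·√(n/2) = 0.97 × √(23/2) = 0.97 × 3.391 = 3.289.
z_β = 3.289 − 2.576 = 0.713.
Power = Φ(0.713) = 0.762.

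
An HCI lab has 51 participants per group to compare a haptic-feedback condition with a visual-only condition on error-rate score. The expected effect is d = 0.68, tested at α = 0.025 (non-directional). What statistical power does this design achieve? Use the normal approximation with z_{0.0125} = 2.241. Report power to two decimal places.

For two equal groups, power = Φ(d·√(n/2) − z_{α/2}).
d·√(n/2) = 0.68 × √(51/2) = 0.68 × 5.050 = 3.434.
z_β = 3.434 − 2.241 = 1.193.
Power = Φ(1.193) = 0.884.

power ≈ 0.88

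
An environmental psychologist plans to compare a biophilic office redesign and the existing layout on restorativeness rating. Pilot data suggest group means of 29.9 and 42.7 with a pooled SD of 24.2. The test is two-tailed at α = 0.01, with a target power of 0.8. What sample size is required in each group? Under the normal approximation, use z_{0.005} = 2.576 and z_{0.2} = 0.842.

Cohen's d = |M₁ − M₂| / SD_pooled = |29.9 − 42.7| / 24.2 = 12.8 / 24.2 = 0.529.
For two independent groups with equal n: n = 2·((z_{α/2} + z_β) / d)².
z_{α/2} + z_β = 2.576 + 0.842 = 3.418.
n = 2 × (3.418 / 0.529)² = 2 × 6.461² = 2 × 41.75 = 83.5.
Round up to the next whole participant.

n = 84 per group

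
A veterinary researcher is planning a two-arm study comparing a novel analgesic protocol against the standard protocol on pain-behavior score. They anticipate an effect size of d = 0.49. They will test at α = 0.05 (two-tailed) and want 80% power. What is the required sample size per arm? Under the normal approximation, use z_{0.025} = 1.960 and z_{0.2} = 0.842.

For two independent groups with equal n: n = 2·((z_{α/2} + z_β) / d)².
z_{α/2} + z_β = 1.960 + 0.842 = 2.802.
n = 2 × (2.802 / 0.49)² = 2 × 5.718² = 2 × 32.70 = 65.4.
Round up to the next whole participant.

n = 66 per group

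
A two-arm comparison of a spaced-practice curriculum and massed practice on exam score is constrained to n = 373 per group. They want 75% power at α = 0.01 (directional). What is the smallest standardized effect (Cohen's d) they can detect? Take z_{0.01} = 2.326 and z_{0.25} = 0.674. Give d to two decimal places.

d_min ≈ 0.22

For two independent groups of n = 373 each: d_min = (z_{α} + z_β)·√(2/n).
z-sum = 2.326 + 0.674 = 3.000.
d_min = 3.000 × √(2/373) = 3.000 × 0.0732 = 0.220.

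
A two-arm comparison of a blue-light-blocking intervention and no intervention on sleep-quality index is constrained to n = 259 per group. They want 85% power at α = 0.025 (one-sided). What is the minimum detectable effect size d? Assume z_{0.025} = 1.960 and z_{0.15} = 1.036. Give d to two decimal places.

For two independent groups of n = 259 each: d_min = (z_{α} + z_β)·√(2/n).
z-sum = 1.960 + 1.036 = 2.996.
d_min = 2.996 × √(2/259) = 2.996 × 0.0879 = 0.263.

d_min ≈ 0.26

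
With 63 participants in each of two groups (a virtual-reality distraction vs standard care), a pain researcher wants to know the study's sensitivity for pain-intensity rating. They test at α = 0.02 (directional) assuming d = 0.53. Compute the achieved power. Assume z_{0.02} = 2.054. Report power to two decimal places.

power ≈ 0.82

For two equal groups, power = Φ(d·√(n/2) − z_{α}).
d·√(n/2) = 0.53 × √(63/2) = 0.53 × 5.612 = 2.975.
z_β = 2.975 − 2.054 = 0.921.
Power = Φ(0.921) = 0.821.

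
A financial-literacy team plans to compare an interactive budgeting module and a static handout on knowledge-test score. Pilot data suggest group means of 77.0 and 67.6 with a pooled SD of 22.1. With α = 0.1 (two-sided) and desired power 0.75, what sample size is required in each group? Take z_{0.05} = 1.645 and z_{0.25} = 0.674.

n = 60 per group

Cohen's d = |M₁ − M₂| / SD_pooled = |77.0 − 67.6| / 22.1 = 9.4 / 22.1 = 0.425.
For two independent groups with equal n: n = 2·((z_{α/2} + z_β) / d)².
z_{α/2} + z_β = 1.645 + 0.674 = 2.319.
n = 2 × (2.319 / 0.425)² = 2 × 5.456² = 2 × 29.77 = 59.5.
Round up to the next whole participant.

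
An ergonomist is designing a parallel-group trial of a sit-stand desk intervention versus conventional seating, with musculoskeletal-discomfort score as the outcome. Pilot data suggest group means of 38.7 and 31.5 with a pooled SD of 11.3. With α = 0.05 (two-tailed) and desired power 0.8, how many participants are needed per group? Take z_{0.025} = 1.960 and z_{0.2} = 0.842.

n = 39 per group

Cohen's d = |M₁ − M₂| / SD_pooled = |38.7 − 31.5| / 11.3 = 7.2 / 11.3 = 0.637.
For two independent groups with equal n: n = 2·((z_{α/2} + z_β) / d)².
z_{α/2} + z_β = 1.960 + 0.842 = 2.802.
n = 2 × (2.802 / 0.637)² = 2 × 4.399² = 2 × 19.35 = 38.7.
Round up to the next whole participant.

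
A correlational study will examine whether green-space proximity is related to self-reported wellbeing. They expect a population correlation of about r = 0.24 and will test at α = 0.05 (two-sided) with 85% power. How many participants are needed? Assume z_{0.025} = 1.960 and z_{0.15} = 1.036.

Fisher's z: C = ½·ln((1+r)/(1−r)) = ½·ln(1.6316) = 0.2448.
n = ((z_{α/2} + z_β)/C)² + 3.
(1.960 + 1.036) / 0.2448 = 2.996 / 0.2448 = 12.239.
n = 12.239² + 3 = 149.78 + 3 = 152.8.
Round up.

n = 153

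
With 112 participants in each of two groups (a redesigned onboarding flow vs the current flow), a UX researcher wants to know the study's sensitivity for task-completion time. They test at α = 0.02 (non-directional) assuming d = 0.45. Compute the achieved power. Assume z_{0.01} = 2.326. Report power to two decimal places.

For two equal groups, power = Φ(d·√(n/2) − z_{α/2}).
d·√(n/2) = 0.45 × √(112/2) = 0.45 × 7.483 = 3.367.
z_β = 3.367 − 2.326 = 1.041.
Power = Φ(1.041) = 0.851.

power ≈ 0.85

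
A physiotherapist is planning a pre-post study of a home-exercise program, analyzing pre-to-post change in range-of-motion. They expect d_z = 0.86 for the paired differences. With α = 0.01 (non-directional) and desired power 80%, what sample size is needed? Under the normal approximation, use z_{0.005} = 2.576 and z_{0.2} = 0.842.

n = 16 pairs

For a paired (one-sample on differences) test: n = ((z_{α/2} + z_β) / d)².
z_{α/2} + z_β = 2.576 + 0.842 = 3.418.
n = (3.418 / 0.86)² = 3.974² = 15.80.
Round up.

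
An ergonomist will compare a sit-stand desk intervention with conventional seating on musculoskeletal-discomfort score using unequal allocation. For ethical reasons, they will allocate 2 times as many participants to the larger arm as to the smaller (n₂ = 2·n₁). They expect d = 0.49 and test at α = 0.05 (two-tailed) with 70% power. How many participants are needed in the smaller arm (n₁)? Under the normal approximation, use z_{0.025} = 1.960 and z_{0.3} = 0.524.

n₁ = 39

With allocation ratio k = n₂/n₁ = 2, Var(x̄₁−x̄₂) = σ²(1/n₁ + 1/(k·n₁)) = σ²·(k+1)/(k·n₁).
So n₁ = (1 + 1/k)·((z_{α/2} + z_β)/d)² = 1.500 × (2.484/0.49)².
n₁ = 1.500 × 25.70 = 38.5.
Round up: n₁ = 39, giving n₂ = 2 × 39 = 78.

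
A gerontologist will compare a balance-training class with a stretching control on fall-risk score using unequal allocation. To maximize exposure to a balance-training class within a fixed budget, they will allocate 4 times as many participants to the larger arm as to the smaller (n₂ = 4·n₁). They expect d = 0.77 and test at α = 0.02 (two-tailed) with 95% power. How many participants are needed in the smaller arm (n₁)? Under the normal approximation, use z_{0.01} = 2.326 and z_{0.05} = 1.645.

With allocation ratio k = n₂/n₁ = 4, Var(x̄₁−x̄₂) = σ²(1/n₁ + 1/(k·n₁)) = σ²·(k+1)/(k·n₁).
So n₁ = (1 + 1/k)·((z_{α/2} + z_β)/d)² = 1.250 × (3.971/0.77)².
n₁ = 1.250 × 26.60 = 33.2.
Round up: n₁ = 34, giving n₂ = 4 × 34 = 136.

n₁ = 34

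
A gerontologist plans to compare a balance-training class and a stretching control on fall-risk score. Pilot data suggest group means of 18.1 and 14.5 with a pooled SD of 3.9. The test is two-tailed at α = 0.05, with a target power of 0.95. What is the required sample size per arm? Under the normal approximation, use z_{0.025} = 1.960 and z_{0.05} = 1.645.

n = 31 per group

Cohen's d = |M₁ − M₂| / SD_pooled = |18.1 − 14.5| / 3.9 = 3.6 / 3.9 = 0.923.
For two independent groups with equal n: n = 2·((z_{α/2} + z_β) / d)².
z_{α/2} + z_β = 1.960 + 1.645 = 3.605.
n = 2 × (3.605 / 0.923)² = 2 × 3.906² = 2 × 15.25 = 30.5.
Round up to the next whole participant.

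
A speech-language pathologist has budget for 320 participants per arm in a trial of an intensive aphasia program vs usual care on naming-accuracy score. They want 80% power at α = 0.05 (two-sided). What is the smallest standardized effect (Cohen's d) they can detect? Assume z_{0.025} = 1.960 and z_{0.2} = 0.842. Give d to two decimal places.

d_min ≈ 0.22

For two independent groups of n = 320 each: d_min = (z_{α/2} + z_β)·√(2/n).
z-sum = 1.960 + 0.842 = 2.802.
d_min = 2.802 × √(2/320) = 2.802 × 0.0791 = 0.222.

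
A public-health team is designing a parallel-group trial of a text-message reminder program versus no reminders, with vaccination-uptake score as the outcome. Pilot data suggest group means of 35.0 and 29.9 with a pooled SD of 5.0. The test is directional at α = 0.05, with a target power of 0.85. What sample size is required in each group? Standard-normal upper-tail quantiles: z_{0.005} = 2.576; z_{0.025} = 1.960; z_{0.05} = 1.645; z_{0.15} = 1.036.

n = 14 per group

Cohen's d = |M₁ − M₂| / SD_pooled = |35.0 − 29.9| / 5.0 = 5.1 / 5.0 = 1.020.
For two independent groups with equal n: n = 2·((z_{α} + z_β) / d)².
z_{α} + z_β = 1.645 + 1.036 = 2.681.
n = 2 × (2.681 / 1.020)² = 2 × 2.628² = 2 × 6.91 = 13.8.
Round up to the next whole participant.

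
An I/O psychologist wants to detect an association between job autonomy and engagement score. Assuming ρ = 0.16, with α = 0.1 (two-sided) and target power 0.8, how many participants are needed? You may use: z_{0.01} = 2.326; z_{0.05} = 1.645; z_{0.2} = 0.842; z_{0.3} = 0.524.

n = 241

Fisher's z: C = ½·ln((1+r)/(1−r)) = ½·ln(1.3810) = 0.1614.
n = ((z_{α/2} + z_β)/C)² + 3.
(1.645 + 0.842) / 0.1614 = 2.487 / 0.1614 = 15.409.
n = 15.409² + 3 = 237.43 + 3 = 240.4.
Round up.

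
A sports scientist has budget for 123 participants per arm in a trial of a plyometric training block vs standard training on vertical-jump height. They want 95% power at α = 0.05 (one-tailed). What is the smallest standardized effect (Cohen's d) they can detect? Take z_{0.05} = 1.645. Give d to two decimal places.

For two independent groups of n = 123 each: d_min = (z_{α} + z_β)·√(2/n).
z-sum = 1.645 + 1.645 = 3.290.
d_min = 3.290 × √(2/123) = 3.290 × 0.1275 = 0.420.

d_min ≈ 0.42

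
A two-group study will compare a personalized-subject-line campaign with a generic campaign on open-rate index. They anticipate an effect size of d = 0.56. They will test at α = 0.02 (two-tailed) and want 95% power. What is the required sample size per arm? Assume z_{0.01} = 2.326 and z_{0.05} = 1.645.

For two independent groups with equal n: n = 2·((z_{α/2} + z_β) / d)².
z_{α/2} + z_β = 2.326 + 1.645 = 3.971.
n = 2 × (3.971 / 0.56)² = 2 × 7.091² = 2 × 50.28 = 100.6.
Round up to the next whole participant.

n = 101 per group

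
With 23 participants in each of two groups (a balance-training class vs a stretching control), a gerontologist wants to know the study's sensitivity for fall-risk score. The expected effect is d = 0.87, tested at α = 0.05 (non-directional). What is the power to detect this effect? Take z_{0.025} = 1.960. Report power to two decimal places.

For two equal groups, power = Φ(d·√(n/2) − z_{α/2}).
d·√(n/2) = 0.87 × √(23/2) = 0.87 × 3.391 = 2.950.
z_β = 2.950 − 1.960 = 0.990.
Power = Φ(0.990) = 0.839.

power ≈ 0.84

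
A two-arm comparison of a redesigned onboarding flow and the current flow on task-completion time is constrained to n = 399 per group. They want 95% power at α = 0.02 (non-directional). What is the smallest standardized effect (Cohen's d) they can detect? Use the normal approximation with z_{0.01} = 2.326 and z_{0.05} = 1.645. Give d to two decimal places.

d_min ≈ 0.28

For two independent groups of n = 399 each: d_min = (z_{α/2} + z_β)·√(2/n).
z-sum = 2.326 + 1.645 = 3.971.
d_min = 3.971 × √(2/399) = 3.971 × 0.0708 = 0.281.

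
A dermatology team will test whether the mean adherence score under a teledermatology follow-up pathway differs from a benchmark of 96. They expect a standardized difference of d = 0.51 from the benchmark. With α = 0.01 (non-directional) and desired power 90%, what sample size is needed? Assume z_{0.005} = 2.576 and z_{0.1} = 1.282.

For a one-sample test: n = ((z_{α/2} + z_β) / d)².
z_{α/2} + z_β = 2.576 + 1.282 = 3.858.
n = (3.858 / 0.51)² = 7.565² = 57.22.
Round up.

n = 58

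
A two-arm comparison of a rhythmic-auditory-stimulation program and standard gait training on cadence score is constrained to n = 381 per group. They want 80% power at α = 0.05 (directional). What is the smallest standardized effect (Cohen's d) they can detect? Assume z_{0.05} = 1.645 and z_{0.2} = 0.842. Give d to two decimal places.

For two independent groups of n = 381 each: d_min = (z_{α} + z_β)·√(2/n).
z-sum = 1.645 + 0.842 = 2.487.
d_min = 2.487 × √(2/381) = 2.487 × 0.0725 = 0.180.

d_min ≈ 0.18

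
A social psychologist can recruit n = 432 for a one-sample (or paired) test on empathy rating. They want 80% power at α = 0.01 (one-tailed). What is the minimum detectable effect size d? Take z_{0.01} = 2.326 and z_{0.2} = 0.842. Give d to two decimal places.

d_min ≈ 0.15

For a single sample (or paired design) of n = 432: d_min = (z_{α} + z_β)/√n.
z-sum = 2.326 + 0.842 = 3.168.
d_min = 3.168 / √432 = 3.168 / 20.785 = 0.152.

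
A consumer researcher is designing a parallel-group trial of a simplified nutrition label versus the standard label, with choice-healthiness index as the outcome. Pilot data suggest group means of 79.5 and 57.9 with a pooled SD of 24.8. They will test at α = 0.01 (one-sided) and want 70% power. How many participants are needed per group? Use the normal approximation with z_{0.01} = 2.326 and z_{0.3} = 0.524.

n = 22 per group

Cohen's d = |M₁ − M₂| / SD_pooled = |79.5 − 57.9| / 24.8 = 21.6 / 24.8 = 0.871.
For two independent groups with equal n: n = 2·((z_{α} + z_β) / d)².
z_{α} + z_β = 2.326 + 0.524 = 2.850.
n = 2 × (2.850 / 0.871)² = 2 × 3.272² = 2 × 10.71 = 21.4.
Round up to the next whole participant.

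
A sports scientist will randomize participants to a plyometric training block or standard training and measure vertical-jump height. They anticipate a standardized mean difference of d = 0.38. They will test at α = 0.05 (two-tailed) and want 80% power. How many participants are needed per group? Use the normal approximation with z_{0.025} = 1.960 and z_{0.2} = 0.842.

For two independent groups with equal n: n = 2·((z_{α/2} + z_β) / d)².
z_{α/2} + z_β = 1.960 + 0.842 = 2.802.
n = 2 × (2.802 / 0.38)² = 2 × 7.374² = 2 × 54.37 = 108.7.
Round up to the next whole participant.

n = 109 per group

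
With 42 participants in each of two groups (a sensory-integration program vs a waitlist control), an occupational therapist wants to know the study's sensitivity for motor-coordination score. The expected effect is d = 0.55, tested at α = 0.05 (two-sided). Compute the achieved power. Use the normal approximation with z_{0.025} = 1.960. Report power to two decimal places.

power ≈ 0.71

For two equal groups, power = Φ(d·√(n/2) − z_{α/2}).
d·√(n/2) = 0.55 × √(42/2) = 0.55 × 4.583 = 2.520.
z_β = 2.520 − 1.960 = 0.560.
Power = Φ(0.560) = 0.712.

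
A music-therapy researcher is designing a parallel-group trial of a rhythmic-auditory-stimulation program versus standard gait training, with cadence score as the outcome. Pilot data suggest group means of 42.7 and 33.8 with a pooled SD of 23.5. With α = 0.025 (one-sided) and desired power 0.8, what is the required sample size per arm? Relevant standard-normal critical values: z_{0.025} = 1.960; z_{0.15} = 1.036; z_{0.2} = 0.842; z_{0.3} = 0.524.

n = 110 per group

Cohen's d = |M₁ − M₂| / SD_pooled = |42.7 − 33.8| / 23.5 = 8.9 / 23.5 = 0.379.
For two independent groups with equal n: n = 2·((z_{α} + z_β) / d)².
z_{α} + z_β = 1.960 + 0.842 = 2.802.
n = 2 × (2.802 / 0.379)² = 2 × 7.393² = 2 × 54.66 = 109.3.
Round up to the next whole participant.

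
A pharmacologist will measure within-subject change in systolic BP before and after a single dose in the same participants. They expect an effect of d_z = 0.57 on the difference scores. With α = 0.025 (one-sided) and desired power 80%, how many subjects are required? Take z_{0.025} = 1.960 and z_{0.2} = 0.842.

n = 25 pairs

For a paired (one-sample on differences) test: n = ((z_{α} + z_β) / d)².
z_{α} + z_β = 1.960 + 0.842 = 2.802.
n = (2.802 / 0.57)² = 4.916² = 24.16.
Round up.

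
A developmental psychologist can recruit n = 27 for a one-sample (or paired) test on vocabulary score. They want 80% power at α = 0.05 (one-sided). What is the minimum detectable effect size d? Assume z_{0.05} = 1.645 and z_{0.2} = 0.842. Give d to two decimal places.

d_min ≈ 0.48

For a single sample (or paired design) of n = 27: d_min = (z_{α} + z_β)/√n.
z-sum = 1.645 + 0.842 = 2.487.
d_min = 2.487 / √27 = 2.487 / 5.196 = 0.479.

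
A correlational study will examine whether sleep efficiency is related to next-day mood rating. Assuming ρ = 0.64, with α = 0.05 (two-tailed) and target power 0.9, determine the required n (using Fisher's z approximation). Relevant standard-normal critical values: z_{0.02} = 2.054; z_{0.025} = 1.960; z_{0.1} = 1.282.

Fisher's z: C = ½·ln((1+r)/(1−r)) = ½·ln(4.5556) = 0.7582.
n = ((z_{α/2} + z_β)/C)² + 3.
(1.960 + 1.282) / 0.7582 = 3.242 / 0.7582 = 4.276.
n = 4.276² + 3 = 18.28 + 3 = 21.3.
Round up.

n = 22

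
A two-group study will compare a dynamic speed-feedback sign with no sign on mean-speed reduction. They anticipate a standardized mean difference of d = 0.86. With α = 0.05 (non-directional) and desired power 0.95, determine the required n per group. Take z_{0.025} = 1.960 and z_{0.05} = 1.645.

For two independent groups with equal n: n = 2·((z_{α/2} + z_β) / d)².
z_{α/2} + z_β = 1.960 + 1.645 = 3.605.
n = 2 × (3.605 / 0.86)² = 2 × 4.192² = 2 × 17.57 = 35.1.
Round up to the next whole participant.

n = 36 per group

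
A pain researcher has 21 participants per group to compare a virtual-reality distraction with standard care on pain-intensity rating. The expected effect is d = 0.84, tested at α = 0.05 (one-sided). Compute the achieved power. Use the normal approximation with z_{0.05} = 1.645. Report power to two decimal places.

power ≈ 0.86

For two equal groups, power = Φ(d·√(n/2) − z_{α}).
d·√(n/2) = 0.84 × √(21/2) = 0.84 × 3.240 = 2.722.
z_β = 2.722 − 1.645 = 1.077.
Power = Φ(1.077) = 0.859.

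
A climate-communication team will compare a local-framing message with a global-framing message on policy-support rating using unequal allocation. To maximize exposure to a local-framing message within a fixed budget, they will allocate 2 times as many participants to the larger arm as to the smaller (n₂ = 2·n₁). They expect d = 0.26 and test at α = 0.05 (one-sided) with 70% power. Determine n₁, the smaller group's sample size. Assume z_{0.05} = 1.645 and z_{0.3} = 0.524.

n₁ = 105

With allocation ratio k = n₂/n₁ = 2, Var(x̄₁−x̄₂) = σ²(1/n₁ + 1/(k·n₁)) = σ²·(k+1)/(k·n₁).
So n₁ = (1 + 1/k)·((z_{α} + z_β)/d)² = 1.500 × (2.169/0.26)².
n₁ = 1.500 × 69.59 = 104.4.
Round up: n₁ = 105, giving n₂ = 2 × 105 = 210.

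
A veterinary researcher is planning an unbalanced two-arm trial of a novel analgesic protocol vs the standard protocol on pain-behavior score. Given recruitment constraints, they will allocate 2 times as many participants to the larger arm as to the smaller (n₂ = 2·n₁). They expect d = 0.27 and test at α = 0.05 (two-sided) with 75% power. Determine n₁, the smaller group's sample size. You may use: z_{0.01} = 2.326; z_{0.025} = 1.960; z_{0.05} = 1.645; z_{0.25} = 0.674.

n₁ = 143

With allocation ratio k = n₂/n₁ = 2, Var(x̄₁−x̄₂) = σ²(1/n₁ + 1/(k·n₁)) = σ²·(k+1)/(k·n₁).
So n₁ = (1 + 1/k)·((z_{α/2} + z_β)/d)² = 1.500 × (2.634/0.27)².
n₁ = 1.500 × 95.17 = 142.8.
Round up: n₁ = 143, giving n₂ = 2 × 143 = 286.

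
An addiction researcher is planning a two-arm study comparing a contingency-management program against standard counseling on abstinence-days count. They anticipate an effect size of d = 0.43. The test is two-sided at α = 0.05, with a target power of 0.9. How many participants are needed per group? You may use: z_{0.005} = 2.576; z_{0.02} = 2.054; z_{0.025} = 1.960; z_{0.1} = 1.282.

n = 114 per group

For two independent groups with equal n: n = 2·((z_{α/2} + z_β) / d)².
z_{α/2} + z_β = 1.960 + 1.282 = 3.242.
n = 2 × (3.242 / 0.43)² = 2 × 7.540² = 2 × 56.84 = 113.7.
Round up to the next whole participant.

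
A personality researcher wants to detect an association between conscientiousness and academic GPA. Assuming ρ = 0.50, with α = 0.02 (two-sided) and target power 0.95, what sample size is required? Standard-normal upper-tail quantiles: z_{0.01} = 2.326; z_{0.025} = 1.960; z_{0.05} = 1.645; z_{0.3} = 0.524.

Fisher's z: C = ½·ln((1+r)/(1−r)) = ½·ln(3.0000) = 0.5493.
n = ((z_{α/2} + z_β)/C)² + 3.
(2.326 + 1.645) / 0.5493 = 3.971 / 0.5493 = 7.229.
n = 7.229² + 3 = 52.26 + 3 = 55.3.
Round up.

n = 56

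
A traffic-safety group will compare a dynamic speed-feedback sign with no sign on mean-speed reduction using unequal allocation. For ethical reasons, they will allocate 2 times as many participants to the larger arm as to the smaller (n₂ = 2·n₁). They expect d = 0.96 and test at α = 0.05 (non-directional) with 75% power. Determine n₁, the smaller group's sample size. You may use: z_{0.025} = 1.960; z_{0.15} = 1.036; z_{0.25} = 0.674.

With allocation ratio k = n₂/n₁ = 2, Var(x̄₁−x̄₂) = σ²(1/n₁ + 1/(k·n₁)) = σ²·(k+1)/(k·n₁).
So n₁ = (1 + 1/k)·((z_{α/2} + z_β)/d)² = 1.500 × (2.634/0.96)².
n₁ = 1.500 × 7.53 = 11.3.
Round up: n₁ = 12, giving n₂ = 2 × 12 = 24.

n₁ = 12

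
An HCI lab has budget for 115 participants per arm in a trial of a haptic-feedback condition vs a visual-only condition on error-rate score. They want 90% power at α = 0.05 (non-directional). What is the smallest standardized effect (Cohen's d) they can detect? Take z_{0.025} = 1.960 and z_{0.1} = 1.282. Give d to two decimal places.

For two independent groups of n = 115 each: d_min = (z_{α/2} + z_β)·√(2/n).
z-sum = 1.960 + 1.282 = 3.242.
d_min = 3.242 × √(2/115) = 3.242 × 0.1319 = 0.428.

d_min ≈ 0.43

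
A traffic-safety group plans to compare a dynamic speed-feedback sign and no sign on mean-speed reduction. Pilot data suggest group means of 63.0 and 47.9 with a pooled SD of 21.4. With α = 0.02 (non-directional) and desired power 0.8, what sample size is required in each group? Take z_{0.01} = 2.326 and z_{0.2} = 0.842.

n = 41 per group

Cohen's d = |M₁ − M₂| / SD_pooled = |63.0 − 47.9| / 21.4 = 15.1 / 21.4 = 0.706.
For two independent groups with equal n: n = 2·((z_{α/2} + z_β) / d)².
z_{α/2} + z_β = 2.326 + 0.842 = 3.168.
n = 2 × (3.168 / 0.706)² = 2 × 4.487² = 2 × 20.14 = 40.3.
Round up to the next whole participant.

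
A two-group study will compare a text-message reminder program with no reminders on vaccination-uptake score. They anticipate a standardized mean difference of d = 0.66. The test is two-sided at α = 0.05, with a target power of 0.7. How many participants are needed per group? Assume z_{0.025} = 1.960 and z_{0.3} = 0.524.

For two independent groups with equal n: n = 2·((z_{α/2} + z_β) / d)².
z_{α/2} + z_β = 1.960 + 0.524 = 2.484.
n = 2 × (2.484 / 0.66)² = 2 × 3.764² = 2 × 14.16 = 28.3.
Round up to the next whole participant.

n = 29 per group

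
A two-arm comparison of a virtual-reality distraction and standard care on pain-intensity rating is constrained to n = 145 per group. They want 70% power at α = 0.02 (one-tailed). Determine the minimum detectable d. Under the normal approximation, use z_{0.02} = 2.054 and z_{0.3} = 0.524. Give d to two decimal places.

For two independent groups of n = 145 each: d_min = (z_{α} + z_β)·√(2/n).
z-sum = 2.054 + 0.524 = 2.578.
d_min = 2.578 × √(2/145) = 2.578 × 0.1174 = 0.303.

d_min ≈ 0.30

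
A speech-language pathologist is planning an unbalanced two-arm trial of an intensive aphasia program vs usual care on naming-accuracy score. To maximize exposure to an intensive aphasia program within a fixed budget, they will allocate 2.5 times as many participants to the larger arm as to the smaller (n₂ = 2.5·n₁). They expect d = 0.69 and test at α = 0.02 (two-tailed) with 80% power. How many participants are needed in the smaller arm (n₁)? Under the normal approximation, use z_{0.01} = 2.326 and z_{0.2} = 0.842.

n₁ = 30

With allocation ratio k = n₂/n₁ = 2.5, Var(x̄₁−x̄₂) = σ²(1/n₁ + 1/(k·n₁)) = σ²·(k+1)/(k·n₁).
So n₁ = (1 + 1/k)·((z_{α/2} + z_β)/d)² = 1.400 × (3.168/0.69)².
n₁ = 1.400 × 21.08 = 29.5.
Round up: n₁ = 30, giving n₂ = 2.5 × 30 = 75.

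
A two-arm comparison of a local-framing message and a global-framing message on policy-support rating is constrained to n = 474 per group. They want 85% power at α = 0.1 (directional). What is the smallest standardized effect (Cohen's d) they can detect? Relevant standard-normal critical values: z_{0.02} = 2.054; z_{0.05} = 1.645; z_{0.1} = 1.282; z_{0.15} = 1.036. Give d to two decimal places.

d_min ≈ 0.15

For two independent groups of n = 474 each: d_min = (z_{α} + z_β)·√(2/n).
z-sum = 1.282 + 1.036 = 2.318.
d_min = 2.318 × √(2/474) = 2.318 × 0.0650 = 0.151.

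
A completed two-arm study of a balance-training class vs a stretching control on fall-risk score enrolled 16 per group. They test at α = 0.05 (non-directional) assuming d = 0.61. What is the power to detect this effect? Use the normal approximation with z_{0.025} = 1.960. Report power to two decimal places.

For two equal groups, power = Φ(d·√(n/2) − z_{α/2}).
d·√(n/2) = 0.61 × √(16/2) = 0.61 × 2.828 = 1.725.
z_β = 1.725 − 1.960 = -0.235.
Power = Φ(-0.235) = 0.407.

power ≈ 0.41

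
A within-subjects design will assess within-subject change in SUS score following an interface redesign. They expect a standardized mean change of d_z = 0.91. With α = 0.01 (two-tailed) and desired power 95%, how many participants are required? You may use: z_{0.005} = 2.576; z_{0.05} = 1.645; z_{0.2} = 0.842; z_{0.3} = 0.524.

n = 22 pairs

For a paired (one-sample on differences) test: n = ((z_{α/2} + z_β) / d)².
z_{α/2} + z_β = 2.576 + 1.645 = 4.221.
n = (4.221 / 0.91)² = 4.638² = 21.52.
Round up.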